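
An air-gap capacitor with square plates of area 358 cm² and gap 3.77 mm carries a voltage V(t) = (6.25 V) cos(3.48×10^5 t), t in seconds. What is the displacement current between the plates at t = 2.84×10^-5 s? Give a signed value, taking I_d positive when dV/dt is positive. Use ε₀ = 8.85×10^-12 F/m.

8.09×10^-5 A

dE/dt = (V₀ω/d)·−sin(ωt) with ωt = 9.8832 rad: (6.25)(3.48×10^5)(0.4425)/(3.77×10^-3) = 2.553×10^8 V/(m·s).
I_d = ε₀ A dE/dt = (8.85×10^-12)(0.0358)(2.553×10^8) = 8.09×10^-5 A.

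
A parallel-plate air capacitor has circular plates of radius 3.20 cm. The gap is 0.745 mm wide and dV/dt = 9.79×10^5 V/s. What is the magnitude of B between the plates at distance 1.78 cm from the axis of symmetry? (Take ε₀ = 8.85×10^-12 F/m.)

1.30×10^-10 T

With E = V/d, dE/dt = 1.314×10^9 V/(m·s) and πR² = 3.217×10^-3 m², giving I_d = ε₀ πR² dE/dt = 3.741×10^-5 A.
An Ampèrian loop of radius r encloses a fraction (r/R)² of I_d. Then B·2πr = μ₀ I_d (r/R)², giving B = μ₀ I_d r/(2πR²) = 1.30×10^-10 T.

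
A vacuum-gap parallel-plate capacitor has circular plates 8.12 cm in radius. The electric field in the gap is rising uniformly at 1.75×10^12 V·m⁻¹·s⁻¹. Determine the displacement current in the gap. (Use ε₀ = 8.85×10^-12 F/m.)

I_d = ε₀ A (dE/dt) = (8.85×10^-12)(0.02071 m²)(1.75×10^12) = 0.321 A.

0.321 A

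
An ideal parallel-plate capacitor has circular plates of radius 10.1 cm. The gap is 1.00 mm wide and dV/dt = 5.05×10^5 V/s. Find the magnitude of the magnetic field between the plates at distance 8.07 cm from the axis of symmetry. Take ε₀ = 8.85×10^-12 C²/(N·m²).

2.27×10^-10 T

I_d = C dV/dt with C = ε₀πR²/d = 2.836×10^-10 F, so I_d = (2.836×10^-10)(5.05×10^5) = 1.432×10^-4 A.
For r < R the Ampère–Maxwell law gives B(2πr) = μ₀ I_d (r²/R²), so B = μ₀ I_d r/(2πR²) = (4π×10^-7)(1.432×10^-4)(0.0807)/(2π·0.101²) = 2.27×10^-10 T.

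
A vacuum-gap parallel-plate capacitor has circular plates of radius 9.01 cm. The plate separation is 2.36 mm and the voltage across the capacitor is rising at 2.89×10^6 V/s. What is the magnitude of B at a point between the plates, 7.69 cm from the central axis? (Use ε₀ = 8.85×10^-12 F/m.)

5.24×10^-10 T

I_d = C dV/dt with C = ε₀πR²/d = 9.563×10^-11 F, so I_d = (9.563×10^-11)(2.89×10^6) = 2.764×10^-4 A.
∮B·dl = μ₀ I_d,enc with I_d,enc = I_d r²/R² = 2.013×10^-4 A; so B = μ₀ I_d,enc/(2πr) = 5.24×10^-10 T.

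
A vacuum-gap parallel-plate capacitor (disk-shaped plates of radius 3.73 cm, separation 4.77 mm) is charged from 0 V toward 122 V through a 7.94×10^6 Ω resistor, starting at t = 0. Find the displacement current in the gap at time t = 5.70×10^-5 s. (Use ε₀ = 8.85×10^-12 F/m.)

6.34×10^-6 A

C = ε₀A/d = (8.85×10^-12)(4.371×10^-3)/(4.77×10^-3) = 8.110×10^-12 F and τ = RC = 6.439×10^-5 s. I_d in the gap equals the RC charging current.
I_d(t) = (V₀/R) e^(−t/τ) = 1.537×10^-5 · e^(−0.8852) = 6.34×10^-6 A.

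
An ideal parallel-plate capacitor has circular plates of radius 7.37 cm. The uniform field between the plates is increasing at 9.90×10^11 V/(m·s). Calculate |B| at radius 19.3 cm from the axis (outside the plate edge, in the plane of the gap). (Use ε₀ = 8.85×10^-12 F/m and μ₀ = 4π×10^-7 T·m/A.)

Total displacement current: I_d = ε₀(πR²)(dE/dt) = (8.85×10^-12)(0.01706)(9.90×10^11) = 0.1495 A.
Outside the plates the loop encloses all of I_d, so B·2πr = μ₀ I_d and B = 1.55×10^-7 T.

1.55×10^-7 T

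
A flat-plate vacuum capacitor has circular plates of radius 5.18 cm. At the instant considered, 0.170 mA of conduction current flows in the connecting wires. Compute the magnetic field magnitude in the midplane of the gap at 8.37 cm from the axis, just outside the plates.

By continuity the displacement current in the gap matches the conduction current: I_d = 1.70×10^-4 A.
For r ≥ R the full I_d is enclosed: B = μ₀ I_d/(2πr) = (4π×10^-7)(1.70×10^-4)/(2π·0.0837) = 4.06×10^-10 T.

4.06×10^-10 T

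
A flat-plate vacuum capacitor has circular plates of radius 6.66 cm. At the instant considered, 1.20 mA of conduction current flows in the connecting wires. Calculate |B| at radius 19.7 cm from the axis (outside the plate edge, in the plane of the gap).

1.22×10^-9 T

Between the plates the displacement current equals the wire current: I_d = 1.20 mA = 1.20×10^-3 A.
For r ≥ R the full I_d is enclosed: B = μ₀ I_d/(2πr) = (4π×10^-7)(1.20×10^-3)/(2π·0.197) = 1.22×10^-9 T.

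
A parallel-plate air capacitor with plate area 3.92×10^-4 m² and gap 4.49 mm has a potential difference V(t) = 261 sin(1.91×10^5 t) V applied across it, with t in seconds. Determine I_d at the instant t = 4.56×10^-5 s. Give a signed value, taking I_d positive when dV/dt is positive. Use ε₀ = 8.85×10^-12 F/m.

dE/dt = (V₀ω/d)·cos(ωt) with ωt = 8.7096 rad: (261)(1.91×10^5)(-0.7550)/(4.49×10^-3) = -8.383×10^9 V/(m·s).
I_d = ε₀ A dE/dt = (8.85×10^-12)(3.92×10^-4)(-8.383×10^9) = -2.91×10^-5 A.

-2.91×10^-5 A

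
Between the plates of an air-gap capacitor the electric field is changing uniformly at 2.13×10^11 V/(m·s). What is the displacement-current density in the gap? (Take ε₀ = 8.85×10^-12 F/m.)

1.89 A/m²

J_d = ε₀ dE/dt = (8.85×10^-12)(2.13×10^11) = 1.89 A/m².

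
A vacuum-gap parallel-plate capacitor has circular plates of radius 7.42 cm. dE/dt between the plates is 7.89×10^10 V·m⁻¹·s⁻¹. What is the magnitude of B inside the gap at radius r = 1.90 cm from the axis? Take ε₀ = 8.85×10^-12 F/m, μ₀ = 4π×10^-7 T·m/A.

Through the whole plate area (πR² = 0.01730 m²), I_d = ε₀ πR² dE/dt = 0.01208 A.
An Ampèrian loop of radius r encloses a fraction (r/R)² of I_d. Then B·2πr = μ₀ I_d (r/R)², giving B = μ₀ I_d r/(2πR²) = 8.34×10^-9 T.

8.34×10^-9 T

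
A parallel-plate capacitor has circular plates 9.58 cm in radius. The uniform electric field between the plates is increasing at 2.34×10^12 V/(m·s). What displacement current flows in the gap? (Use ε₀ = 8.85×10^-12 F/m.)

0.597 A

With a uniform field, Φ_E = EA, so I_d = ε₀ A dE/dt = 0.597 A.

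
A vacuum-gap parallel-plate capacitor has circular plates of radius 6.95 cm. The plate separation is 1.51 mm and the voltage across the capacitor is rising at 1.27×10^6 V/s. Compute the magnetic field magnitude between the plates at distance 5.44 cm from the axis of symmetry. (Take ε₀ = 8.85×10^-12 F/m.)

2.54×10^-10 T

dE/dt = (dV/dt)/d = 8.411×10^8 V/(m·s); I_d = ε₀(πR²)(dE/dt) = (8.85×10^-12)(0.01517)(8.411×10^8) = 1.129×10^-4 A.
For r < R the Ampère–Maxwell law gives B(2πr) = μ₀ I_d (r²/R²), so B = μ₀ I_d r/(2πR²) = (4π×10^-7)(1.129×10^-4)(0.0544)/(2π·0.0695²) = 2.54×10^-10 T.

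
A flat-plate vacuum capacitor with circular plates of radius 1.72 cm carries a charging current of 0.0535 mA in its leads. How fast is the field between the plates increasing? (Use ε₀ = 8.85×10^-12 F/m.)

6.50×10^9 V/(m·s)

Charge continuity gives I_d = I = 5.35×10^-5 A between the plates.
Since I_d = ε₀ A dE/dt, dE/dt = I_d/(ε₀A) = (5.35×10^-5)/((8.85×10^-12)(9.294×10^-4)) = 6.50×10^9 V/(m·s).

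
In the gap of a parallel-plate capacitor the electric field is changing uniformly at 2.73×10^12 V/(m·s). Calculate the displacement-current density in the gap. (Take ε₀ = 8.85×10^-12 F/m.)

J_d = ε₀ dE/dt = (8.85×10^-12)(2.73×10^12) = 24.2 A/m².

24.2 A/m²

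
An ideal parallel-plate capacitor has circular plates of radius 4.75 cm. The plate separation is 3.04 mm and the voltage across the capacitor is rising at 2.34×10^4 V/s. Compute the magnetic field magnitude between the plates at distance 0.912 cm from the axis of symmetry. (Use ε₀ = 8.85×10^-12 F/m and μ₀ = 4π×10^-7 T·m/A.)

3.90×10^-13 T

With E = V/d, dE/dt = 7.697×10^6 V/(m·s) and πR² = 7.088×10^-3 m², giving I_d = ε₀ πR² dE/dt = 4.828×10^-7 A.
For r < R the Ampère–Maxwell law gives B(2πr) = μ₀ I_d (r²/R²), so B = μ₀ I_d r/(2πR²) = (4π×10^-7)(4.828×10^-7)(9.12×10^-3)/(2π·0.0475²) = 3.90×10^-13 T.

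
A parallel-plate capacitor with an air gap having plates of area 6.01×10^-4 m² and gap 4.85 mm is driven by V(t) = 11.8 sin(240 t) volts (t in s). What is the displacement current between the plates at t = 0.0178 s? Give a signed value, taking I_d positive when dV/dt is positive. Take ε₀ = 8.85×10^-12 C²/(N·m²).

dV/dt = (11.8)(240)·cos(4.272) = -1207 V/s.
I_d = C dV/dt with C = ε₀A/d = (8.85×10^-12)(6.01×10^-4)/(4.85×10^-3) = 1.097×10^-12 F, so I_d = (1.097×10^-12)(-1207) = -1.32×10^-9 A.

-1.32×10^-9 A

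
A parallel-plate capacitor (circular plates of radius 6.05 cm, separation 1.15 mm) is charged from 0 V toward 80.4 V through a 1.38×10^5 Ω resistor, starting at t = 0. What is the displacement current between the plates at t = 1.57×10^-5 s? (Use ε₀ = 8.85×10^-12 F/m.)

1.61×10^-4 A

C = ε₀A/d = (8.85×10^-12)(0.01150)/(1.15×10^-3) = 8.850×10^-11 F, so τ = RC = 1.221×10^-5 s.
The conduction current is I(t) = (V₀/R) e^(−t/τ), and the displacement current between the plates equals it.
t/τ = 1.286; I_d = (80.4/1.38×10^5) · e^(−1.286) = (5.826×10^-4)(0.2764) = 1.61×10^-4 A.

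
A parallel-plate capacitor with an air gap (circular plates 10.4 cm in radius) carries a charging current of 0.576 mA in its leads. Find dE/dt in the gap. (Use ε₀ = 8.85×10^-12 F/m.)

1.92×10^9 V/(m·s)

By continuity, I_d in the gap equals the 0.576 mA flowing in the wire.
Inverting I_d = ε₀ A dE/dt gives dE/dt = 5.76×10^-4 / (8.85×10^-12 · 0.03398) = 1.92×10^9 V/(m·s).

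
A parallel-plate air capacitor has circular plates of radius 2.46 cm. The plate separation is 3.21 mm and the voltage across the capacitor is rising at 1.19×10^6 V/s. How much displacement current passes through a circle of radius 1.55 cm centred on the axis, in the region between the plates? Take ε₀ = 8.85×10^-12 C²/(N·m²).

I_d = C dV/dt with C = ε₀πR²/d = 5.241×10^-12 F, so I_d = (5.241×10^-12)(1.19×10^6) = 6.237×10^-6 A.
The field is uniform, so I_d,enc = I_d (r/R)² = (6.237×10^-6)(1.55/2.46)² = 2.48×10^-6 A.

2.48×10^-6 A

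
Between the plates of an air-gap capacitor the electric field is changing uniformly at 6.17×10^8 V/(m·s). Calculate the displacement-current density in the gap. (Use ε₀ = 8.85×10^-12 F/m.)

J_d = ε₀ dE/dt = (8.85×10^-12)(6.17×10^8) = 5.46×10^-3 A/m².

5.46×10^-3 A/m²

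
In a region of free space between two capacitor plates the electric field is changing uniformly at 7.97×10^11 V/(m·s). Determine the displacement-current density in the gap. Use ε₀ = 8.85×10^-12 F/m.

7.05 A/m²

J_d = ε₀ dE/dt = (8.85×10^-12)(7.97×10^11) = 7.05 A/m².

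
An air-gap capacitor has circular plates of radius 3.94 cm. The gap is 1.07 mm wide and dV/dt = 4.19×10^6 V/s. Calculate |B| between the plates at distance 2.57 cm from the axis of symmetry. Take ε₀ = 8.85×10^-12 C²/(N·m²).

dE/dt = (dV/dt)/d = 3.916×10^9 V/(m·s); I_d = ε₀(πR²)(dE/dt) = (8.85×10^-12)(4.877×10^-3)(3.916×10^9) = 1.690×10^-4 A.
∮B·dl = μ₀ I_d,enc with I_d,enc = I_d r²/R² = 7.191×10^-5 A; so B = μ₀ I_d,enc/(2πr) = 5.60×10^-10 T.

5.60×10^-10 T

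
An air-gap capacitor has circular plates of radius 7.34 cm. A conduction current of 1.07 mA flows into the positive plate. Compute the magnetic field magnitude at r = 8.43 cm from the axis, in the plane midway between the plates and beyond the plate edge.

2.54×10^-9 T

No conduction current crosses the gap, so I_d there equals the 1.07×10^-3 A in the leads.
For r ≥ R the full I_d is enclosed: B = μ₀ I_d/(2πr) = (4π×10^-7)(1.07×10^-3)/(2π·0.0843) = 2.54×10^-9 T.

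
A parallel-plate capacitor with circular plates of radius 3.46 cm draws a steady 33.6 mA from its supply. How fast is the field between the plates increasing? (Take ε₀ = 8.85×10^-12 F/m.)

Charge continuity gives I_d = I = 0.0336 A between the plates.
Then dE/dt = I_d/(ε₀A) = 1.01×10^12 V/(m·s).

1.01×10^12 V/(m·s)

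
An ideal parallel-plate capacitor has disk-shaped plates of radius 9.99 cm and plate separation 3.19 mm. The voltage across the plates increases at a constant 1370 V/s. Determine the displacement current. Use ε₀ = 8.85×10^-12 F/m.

1.19×10^-7 A

C = ε₀A/d = (8.85×10^-12)(0.03135)/(3.19×10^-3) = 8.697×10^-11 F.
I_d = C dV/dt = (8.697×10^-11)(1370) = 1.19×10^-7 A.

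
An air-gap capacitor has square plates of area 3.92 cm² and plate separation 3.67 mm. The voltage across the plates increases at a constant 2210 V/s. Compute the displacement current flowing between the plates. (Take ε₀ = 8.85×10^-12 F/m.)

2.09×10^-9 A

The field between the plates is E = V/d, so dE/dt = (2210)/(3.67×10^-3 m) = 6.022×10^5 V/(m·s).
I_d = ε₀ A (dE/dt) = (8.85×10^-12)(3.92×10^-4)(6.022×10^5) = 2.09×10^-9 A.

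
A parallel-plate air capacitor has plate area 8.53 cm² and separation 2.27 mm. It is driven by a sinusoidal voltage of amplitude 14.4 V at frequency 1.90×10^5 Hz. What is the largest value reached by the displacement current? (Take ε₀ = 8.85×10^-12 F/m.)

5.72×10^-5 A

The displacement current equals the conduction current C dV/dt, which peaks at C V₀ ω.
With C = ε₀A/d = (8.85×10^-12)(8.53×10^-4)/(2.27×10^-3) = 3.326×10^-12 F and ω = 2πf = 1.194×10^6 rad/s, I_d,max = (3.326×10^-12)(14.4)(1.194×10^6) = 5.72×10^-5 A.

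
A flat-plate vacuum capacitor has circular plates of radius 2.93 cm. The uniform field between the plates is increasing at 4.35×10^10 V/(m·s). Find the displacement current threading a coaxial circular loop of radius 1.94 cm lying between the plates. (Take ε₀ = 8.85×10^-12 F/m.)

4.55×10^-4 A

Through the whole plate area (πR² = 2.697×10^-3 m²), I_d = ε₀ πR² dE/dt = 1.038×10^-3 A.
The field is uniform, so I_d,enc = I_d (r/R)² = (1.038×10^-3)(1.94/2.93)² = 4.55×10^-4 A.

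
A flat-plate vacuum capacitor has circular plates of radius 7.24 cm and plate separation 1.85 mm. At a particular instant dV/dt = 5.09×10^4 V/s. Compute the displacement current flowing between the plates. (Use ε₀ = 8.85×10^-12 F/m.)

4.01×10^-6 A

C = ε₀A/d = (8.85×10^-12)(0.01647)/(1.85×10^-3) = 7.879×10^-11 F.
I_d = C dV/dt = (7.879×10^-11)(5.09×10^4) = 4.01×10^-6 A.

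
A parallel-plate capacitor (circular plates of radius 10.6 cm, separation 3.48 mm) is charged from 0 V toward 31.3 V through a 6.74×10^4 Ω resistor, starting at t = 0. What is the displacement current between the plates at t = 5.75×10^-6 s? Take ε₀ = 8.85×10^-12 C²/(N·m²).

1.80×10^-4 A

C = ε₀A/d = (8.85×10^-12)(0.03530)/(3.48×10^-3) = 8.977×10^-11 F and τ = RC = 6.050×10^-6 s. I_d in the gap equals the RC charging current.
I_d(t) = (V₀/R) e^(−t/τ) = 4.644×10^-4 · e^(−0.9504) = 1.80×10^-4 A.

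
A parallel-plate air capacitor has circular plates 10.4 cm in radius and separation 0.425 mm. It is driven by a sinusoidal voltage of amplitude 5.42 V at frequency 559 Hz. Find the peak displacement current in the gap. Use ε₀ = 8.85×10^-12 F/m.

C = ε₀A/d = (8.85×10^-12)(0.03398)/(4.25×10^-4) = 7.076×10^-10 F; ω = 2πf = 3512 rad/s.
I_d = C dV/dt, so |I_d|_max = C V₀ ω = (7.076×10^-10)(5.42)(3512) = 1.35×10^-5 A.

1.35×10^-5 A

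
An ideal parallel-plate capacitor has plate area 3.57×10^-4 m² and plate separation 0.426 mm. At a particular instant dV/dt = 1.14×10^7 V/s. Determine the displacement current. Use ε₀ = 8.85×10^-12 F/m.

8.45×10^-5 A

E = V/d so dE/dt = (dV/dt)/d = 2.676×10^10 V/(m·s), and I_d = ε₀ A dE/dt = (8.85×10^-12)(3.57×10^-4)(2.676×10^10) = 8.45×10^-5 A.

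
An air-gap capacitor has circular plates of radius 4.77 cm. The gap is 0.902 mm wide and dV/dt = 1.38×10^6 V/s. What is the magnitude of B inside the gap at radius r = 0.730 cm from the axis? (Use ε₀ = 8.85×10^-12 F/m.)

I_d = C dV/dt with C = ε₀πR²/d = 7.013×10^-11 F, so I_d = (7.013×10^-11)(1.38×10^6) = 9.678×10^-5 A.
An Ampèrian loop of radius r encloses a fraction (r/R)² of I_d. Then B·2πr = μ₀ I_d (r/R)², giving B = μ₀ I_d r/(2πR²) = 6.21×10^-11 T.

6.21×10^-11 T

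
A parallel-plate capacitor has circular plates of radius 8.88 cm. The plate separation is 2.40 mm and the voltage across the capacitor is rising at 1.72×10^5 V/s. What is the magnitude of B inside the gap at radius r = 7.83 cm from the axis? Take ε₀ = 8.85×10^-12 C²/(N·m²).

I_d = C dV/dt with C = ε₀πR²/d = 9.134×10^-11 F, so I_d = (9.134×10^-11)(1.72×10^5) = 1.571×10^-5 A.
∮B·dl = μ₀ I_d,enc with I_d,enc = I_d r²/R² = 1.221×10^-5 A; so B = μ₀ I_d,enc/(2πr) = 3.12×10^-11 T.

3.12×10^-11 T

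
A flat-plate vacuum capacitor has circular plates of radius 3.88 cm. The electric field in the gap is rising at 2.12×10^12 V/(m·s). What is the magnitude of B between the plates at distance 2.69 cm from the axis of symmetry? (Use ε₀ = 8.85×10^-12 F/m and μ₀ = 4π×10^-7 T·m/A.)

I_d = ε₀ dΦ_E/dt = ε₀ πR² (dE/dt) = (8.85×10^-12)(4.729×10^-3)(2.12×10^12) = 0.08873 A through the full plate area.
∮B·dl = μ₀ I_d,enc with I_d,enc = I_d r²/R² = 0.04265 A; so B = μ₀ I_d,enc/(2πr) = 3.17×10^-7 T.

3.17×10^-7 T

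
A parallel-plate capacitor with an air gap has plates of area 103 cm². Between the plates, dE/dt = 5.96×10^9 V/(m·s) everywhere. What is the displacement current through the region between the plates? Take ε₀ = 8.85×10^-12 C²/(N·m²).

The displacement current is ε₀ times dΦ_E/dt = ε₀ A dE/dt = (8.85×10^-12)(0.0103)(5.96×10^9) = 5.43×10^-4 A.

5.43×10^-4 A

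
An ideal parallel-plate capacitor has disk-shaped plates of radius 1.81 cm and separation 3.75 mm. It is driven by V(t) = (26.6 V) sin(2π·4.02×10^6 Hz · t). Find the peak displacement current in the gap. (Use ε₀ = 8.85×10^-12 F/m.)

1.63×10^-3 A

C = ε₀A/d = (8.85×10^-12)(1.029×10^-3)/(3.75×10^-3) = 2.428×10^-12 F; ω = 2πf = 2.526×10^7 rad/s.
I_d = C dV/dt, so |I_d|_max = C V₀ ω = (2.428×10^-12)(26.6)(2.526×10^7) = 1.63×10^-3 A.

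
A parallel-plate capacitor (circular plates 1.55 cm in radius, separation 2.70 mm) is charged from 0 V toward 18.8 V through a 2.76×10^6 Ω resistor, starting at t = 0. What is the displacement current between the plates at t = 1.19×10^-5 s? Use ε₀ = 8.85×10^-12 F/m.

1.19×10^-6 A

With C = ε₀A/d = (8.85×10^-12)(7.548×10^-4)/(2.70×10^-3) = 2.474×10^-12 F, the time constant is τ = RC = 6.828×10^-6 s, so t/τ = 1.743 and e^(−t/τ) = 0.1750.
I_d = I_cond = (V₀/R) e^(−t/τ) = (6.812×10^-6)(0.1750) = 1.19×10^-6 A.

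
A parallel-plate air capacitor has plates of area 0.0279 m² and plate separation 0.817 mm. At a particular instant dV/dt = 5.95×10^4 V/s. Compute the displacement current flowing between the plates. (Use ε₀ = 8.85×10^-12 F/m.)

The field between the plates is E = V/d, so dE/dt = (5.95×10^4)/(8.17×10^-4 m) = 7.283×10^7 V/(m·s).
I_d = ε₀ A (dE/dt) = (8.85×10^-12)(0.0279)(7.283×10^7) = 1.80×10^-5 A.

1.80×10^-5 A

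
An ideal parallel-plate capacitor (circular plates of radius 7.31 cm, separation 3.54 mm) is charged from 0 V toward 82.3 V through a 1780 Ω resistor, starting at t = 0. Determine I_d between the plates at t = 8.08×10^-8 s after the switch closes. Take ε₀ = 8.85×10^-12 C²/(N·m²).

0.0157 A

With C = ε₀A/d = (8.85×10^-12)(0.01679)/(3.54×10^-3) = 4.198×10^-11 F, the time constant is τ = RC = 7.472×10^-8 s, so t/τ = 1.081 and e^(−t/τ) = 0.3393.
I_d = I_cond = (V₀/R) e^(−t/τ) = (0.04624)(0.3393) = 0.0157 A.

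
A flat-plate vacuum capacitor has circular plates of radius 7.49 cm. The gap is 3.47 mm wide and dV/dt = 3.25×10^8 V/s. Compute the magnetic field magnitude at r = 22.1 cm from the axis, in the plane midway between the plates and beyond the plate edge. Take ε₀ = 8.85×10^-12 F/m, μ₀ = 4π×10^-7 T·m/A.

I_d = C dV/dt with C = ε₀πR²/d = 4.494×10^-11 F, so I_d = (4.494×10^-11)(3.25×10^8) = 0.01461 A.
Outside the plates the loop encloses all of I_d, so B·2πr = μ₀ I_d and B = 1.32×10^-8 T.

1.32×10^-8 T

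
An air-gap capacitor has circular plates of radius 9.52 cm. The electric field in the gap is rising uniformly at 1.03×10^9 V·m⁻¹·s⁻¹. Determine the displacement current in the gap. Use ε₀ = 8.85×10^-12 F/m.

With a uniform field, Φ_E = EA, so I_d = ε₀ A dE/dt = 2.60×10^-4 A.

2.60×10^-4 A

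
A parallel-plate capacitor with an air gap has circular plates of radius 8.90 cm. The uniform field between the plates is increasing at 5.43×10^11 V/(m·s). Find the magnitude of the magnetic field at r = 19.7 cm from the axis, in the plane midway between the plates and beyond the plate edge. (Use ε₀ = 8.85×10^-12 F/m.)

1.21×10^-7 T

Through the whole plate area (πR² = 0.02488 m²), I_d = ε₀ πR² dE/dt = 0.1196 A.
Outside the plates the loop encloses all of I_d, so B·2πr = μ₀ I_d and B = 1.21×10^-7 T.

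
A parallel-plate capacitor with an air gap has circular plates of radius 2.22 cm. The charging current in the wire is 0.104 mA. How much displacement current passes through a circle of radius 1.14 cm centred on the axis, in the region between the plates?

By continuity the displacement current in the gap matches the conduction current: I_d = 1.04×10^-4 A.
Through an area πr² the displacement current is I_d·(πr²/πR²) = I_d (r/R)² = 2.74×10^-5 A.

2.74×10^-5 A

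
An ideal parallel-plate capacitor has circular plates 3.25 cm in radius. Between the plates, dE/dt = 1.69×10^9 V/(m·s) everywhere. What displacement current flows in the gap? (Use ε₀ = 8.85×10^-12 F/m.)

I_d = ε₀ A (dE/dt) = (8.85×10^-12)(3.318×10^-3 m²)(1.69×10^9) = 4.96×10^-5 A.

4.96×10^-5 A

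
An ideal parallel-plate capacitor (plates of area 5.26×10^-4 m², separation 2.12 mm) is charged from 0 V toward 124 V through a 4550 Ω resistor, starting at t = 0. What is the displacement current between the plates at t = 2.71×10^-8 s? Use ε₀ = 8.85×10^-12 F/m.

1.81×10^-3 A

C = ε₀A/d = (8.85×10^-12)(5.26×10^-4)/(2.12×10^-3) = 2.196×10^-12 F and τ = RC = 9.992×10^-9 s. I_d in the gap equals the RC charging current.
I_d(t) = (V₀/R) e^(−t/τ) = 0.02725 · e^(−2.712) = 1.81×10^-3 A.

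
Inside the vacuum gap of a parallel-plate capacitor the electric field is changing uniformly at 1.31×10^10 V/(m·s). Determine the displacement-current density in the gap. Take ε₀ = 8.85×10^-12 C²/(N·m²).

J_d = ε₀ dE/dt = (8.85×10^-12)(1.31×10^10) = 0.116 A/m².

0.116 A/m²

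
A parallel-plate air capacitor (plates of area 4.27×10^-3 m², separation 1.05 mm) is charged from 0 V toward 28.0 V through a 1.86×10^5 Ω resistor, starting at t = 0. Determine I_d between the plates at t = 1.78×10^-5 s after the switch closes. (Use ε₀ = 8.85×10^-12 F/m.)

1.05×10^-5 A

C = ε₀A/d = (8.85×10^-12)(4.27×10^-3)/(1.05×10^-3) = 3.599×10^-11 F and τ = RC = 6.694×10^-6 s. I_d in the gap equals the RC charging current.
I_d(t) = (V₀/R) e^(−t/τ) = 1.505×10^-4 · e^(−2.659) = 1.05×10^-5 A.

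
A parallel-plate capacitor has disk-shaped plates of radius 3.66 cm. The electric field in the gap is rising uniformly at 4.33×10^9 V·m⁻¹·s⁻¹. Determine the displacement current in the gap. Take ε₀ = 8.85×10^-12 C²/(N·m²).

The displacement current is ε₀ times dΦ_E/dt = ε₀ A dE/dt = (8.85×10^-12)(4.208×10^-3)(4.33×10^9) = 1.61×10^-4 A.

1.61×10^-4 A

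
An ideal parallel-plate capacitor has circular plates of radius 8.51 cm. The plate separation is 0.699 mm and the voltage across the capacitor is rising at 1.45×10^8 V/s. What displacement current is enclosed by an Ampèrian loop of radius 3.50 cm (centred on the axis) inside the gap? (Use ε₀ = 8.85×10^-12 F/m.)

With E = V/d, dE/dt = 2.074×10^11 V/(m·s) and πR² = 0.02275 m², giving I_d = ε₀ πR² dE/dt = 0.04176 A.
Since J_d is uniform, the enclosed fraction is (r/R)² = 0.1692, giving I_d,enc = 7.07×10^-3 A.

7.07×10^-3 A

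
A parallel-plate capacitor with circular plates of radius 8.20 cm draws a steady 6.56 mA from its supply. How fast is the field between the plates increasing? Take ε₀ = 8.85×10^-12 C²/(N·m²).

The displacement current between the plates equals the conduction current, I_d = 6.56 mA.
Then dE/dt = I_d/(ε₀A) = 3.51×10^10 V/(m·s).

3.51×10^10 V/(m·s)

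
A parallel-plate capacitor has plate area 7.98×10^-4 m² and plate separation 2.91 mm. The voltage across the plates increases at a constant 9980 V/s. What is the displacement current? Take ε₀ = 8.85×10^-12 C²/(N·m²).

The displacement current equals the charging current C dV/dt. With C = ε₀A/d = (8.85×10^-12)(7.98×10^-4)/(2.91×10^-3) = 2.427×10^-12 F, I_d = (2.427×10^-12)(9980) = 2.42×10^-8 A.

2.42×10^-8 A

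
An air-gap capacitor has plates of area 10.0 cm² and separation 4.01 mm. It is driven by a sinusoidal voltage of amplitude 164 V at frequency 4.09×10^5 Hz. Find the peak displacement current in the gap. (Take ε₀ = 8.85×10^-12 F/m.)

(dE/dt)_max = V₀ω/d = 1.051×10^11 V/(m·s); ω = 2πf = 2.570×10^6 rad/s.
I_d,max = ε₀ A (dE/dt)_max = (8.85×10^-12)(1.00×10^-3)(1.051×10^11) = 9.30×10^-4 A.

9.30×10^-4 A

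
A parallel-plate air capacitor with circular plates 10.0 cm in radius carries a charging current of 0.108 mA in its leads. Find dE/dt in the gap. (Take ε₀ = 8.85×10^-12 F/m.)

Charge continuity gives I_d = I = 1.08×10^-4 A between the plates.
Then dE/dt = I_d/(ε₀A) = 3.88×10^8 V/(m·s).

3.88×10^8 V/(m·s)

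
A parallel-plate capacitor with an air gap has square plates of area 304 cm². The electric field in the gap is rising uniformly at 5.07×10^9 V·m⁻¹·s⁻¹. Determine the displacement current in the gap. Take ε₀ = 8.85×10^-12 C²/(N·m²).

1.36×10^-3 A

I_d = ε₀ A (dE/dt) = (8.85×10^-12)(0.0304 m²)(5.07×10^9) = 1.36×10^-3 A.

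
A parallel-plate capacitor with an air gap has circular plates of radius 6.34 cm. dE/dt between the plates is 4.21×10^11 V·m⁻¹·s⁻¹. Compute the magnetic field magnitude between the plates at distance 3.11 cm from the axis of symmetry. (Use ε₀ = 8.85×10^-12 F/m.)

7.28×10^-8 T

I_d = ε₀ dΦ_E/dt = ε₀ πR² (dE/dt) = (8.85×10^-12)(0.01263)(4.21×10^11) = 0.04706 A through the full plate area.
∮B·dl = μ₀ I_d,enc with I_d,enc = I_d r²/R² = 0.01132 A; so B = μ₀ I_d,enc/(2πr) = 7.28×10^-8 T.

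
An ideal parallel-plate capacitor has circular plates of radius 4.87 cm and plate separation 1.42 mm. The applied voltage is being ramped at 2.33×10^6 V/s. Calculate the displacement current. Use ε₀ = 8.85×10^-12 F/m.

1.08×10^-4 A

C = ε₀A/d = (8.85×10^-12)(7.451×10^-3)/(1.42×10^-3) = 4.644×10^-11 F.
I_d = C dV/dt = (4.644×10^-11)(2.33×10^6) = 1.08×10^-4 A.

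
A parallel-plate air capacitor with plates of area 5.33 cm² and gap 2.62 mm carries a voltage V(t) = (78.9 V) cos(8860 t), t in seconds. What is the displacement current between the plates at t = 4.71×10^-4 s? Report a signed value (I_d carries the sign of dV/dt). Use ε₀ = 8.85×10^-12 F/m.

C = ε₀A/d = (8.85×10^-12)(5.33×10^-4)/(2.62×10^-3) = 1.800×10^-12 F. dV/dt = V₀ω·−sin(ωt); at ωt = 4.17306 rad this factor is 0.8581.
I_d = C dV/dt = (1.800×10^-12)(78.9)(8860)(0.8581) = 1.08×10^-6 A.

1.08×10^-6 A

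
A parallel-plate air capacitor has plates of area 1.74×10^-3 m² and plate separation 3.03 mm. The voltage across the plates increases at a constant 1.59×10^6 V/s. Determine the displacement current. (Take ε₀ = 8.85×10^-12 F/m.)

The field between the plates is E = V/d, so dE/dt = (1.59×10^6)/(3.03×10^-3 m) = 5.248×10^8 V/(m·s).
I_d = ε₀ A (dE/dt) = (8.85×10^-12)(1.74×10^-3)(5.248×10^8) = 8.08×10^-6 A.

8.08×10^-6 A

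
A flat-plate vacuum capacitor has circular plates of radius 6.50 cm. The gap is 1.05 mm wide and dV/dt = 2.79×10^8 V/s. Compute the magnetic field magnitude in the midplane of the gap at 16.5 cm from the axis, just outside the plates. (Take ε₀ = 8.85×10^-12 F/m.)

dE/dt = (dV/dt)/d = 2.657×10^11 V/(m·s); I_d = ε₀(πR²)(dE/dt) = (8.85×10^-12)(0.01327)(2.657×10^11) = 0.03120 A.
With r > R the enclosed displacement current is the full I_d; B = μ₀ I_d / (2πr) = 3.78×10^-8 T.

3.78×10^-8 T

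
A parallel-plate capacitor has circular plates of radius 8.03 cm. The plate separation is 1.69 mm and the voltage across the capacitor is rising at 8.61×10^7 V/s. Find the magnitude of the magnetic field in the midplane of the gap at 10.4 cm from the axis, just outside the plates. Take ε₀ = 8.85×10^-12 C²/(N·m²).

I_d = C dV/dt with C = ε₀πR²/d = 1.061×10^-10 F, so I_d = (1.061×10^-10)(8.61×10^7) = 9.135×10^-3 A.
For r ≥ R the full I_d is enclosed: B = μ₀ I_d/(2πr) = (4π×10^-7)(9.135×10^-3)/(2π·0.104) = 1.76×10^-8 T.

1.76×10^-8 T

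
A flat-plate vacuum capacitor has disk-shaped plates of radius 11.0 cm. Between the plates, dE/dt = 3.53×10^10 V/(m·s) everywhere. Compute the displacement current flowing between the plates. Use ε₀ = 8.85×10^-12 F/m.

With a uniform field, Φ_E = EA, so I_d = ε₀ A dE/dt = 0.0119 A.

0.0119 A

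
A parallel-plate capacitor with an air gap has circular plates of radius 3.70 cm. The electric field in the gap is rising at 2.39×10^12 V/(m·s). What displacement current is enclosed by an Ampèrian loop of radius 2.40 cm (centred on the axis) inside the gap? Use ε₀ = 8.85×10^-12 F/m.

Total displacement current: I_d = ε₀(πR²)(dE/dt) = (8.85×10^-12)(4.301×10^-3)(2.39×10^12) = 0.09097 A.
The field is uniform, so I_d,enc = I_d (r/R)² = (0.09097)(2.40/3.70)² = 0.0383 A.

0.0383 A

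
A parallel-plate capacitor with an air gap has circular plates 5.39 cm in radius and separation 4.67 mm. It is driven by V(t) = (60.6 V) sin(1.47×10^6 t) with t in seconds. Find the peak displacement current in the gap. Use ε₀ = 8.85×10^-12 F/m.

1.54×10^-3 A

The displacement current equals the conduction current C dV/dt, which peaks at C V₀ ω.
With C = ε₀A/d = (8.85×10^-12)(9.127×10^-3)/(4.67×10^-3) = 1.730×10^-11 F and ω = 1.47×10^6 rad/s, I_d,max = (1.730×10^-11)(60.6)(1.47×10^6) = 1.54×10^-3 A.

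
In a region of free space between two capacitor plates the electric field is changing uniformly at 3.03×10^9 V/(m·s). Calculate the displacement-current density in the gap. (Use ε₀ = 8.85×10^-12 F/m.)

J_d = ε₀ dE/dt = (8.85×10^-12)(3.03×10^9) = 0.0268 A/m².

0.0268 A/m²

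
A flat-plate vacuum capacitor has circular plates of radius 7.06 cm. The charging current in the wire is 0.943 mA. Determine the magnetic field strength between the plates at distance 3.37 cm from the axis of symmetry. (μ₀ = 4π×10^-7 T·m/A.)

1.28×10^-9 T

By continuity the displacement current in the gap matches the conduction current: I_d = 9.43×10^-4 A.
For r < R the Ampère–Maxwell law gives B(2πr) = μ₀ I_d (r²/R²), so B = μ₀ I_d r/(2πR²) = (4π×10^-7)(9.43×10^-4)(0.0337)/(2π·0.0706²) = 1.28×10^-9 T.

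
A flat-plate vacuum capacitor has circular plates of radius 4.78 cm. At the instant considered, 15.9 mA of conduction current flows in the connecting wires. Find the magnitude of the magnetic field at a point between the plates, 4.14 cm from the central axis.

5.76×10^-8 T

No conduction current crosses the gap, so I_d there equals the 0.0159 A in the leads.
For r < R the Ampère–Maxwell law gives B(2πr) = μ₀ I_d (r²/R²), so B = μ₀ I_d r/(2πR²) = (4π×10^-7)(0.0159)(0.0414)/(2π·0.0478²) = 5.76×10^-8 T.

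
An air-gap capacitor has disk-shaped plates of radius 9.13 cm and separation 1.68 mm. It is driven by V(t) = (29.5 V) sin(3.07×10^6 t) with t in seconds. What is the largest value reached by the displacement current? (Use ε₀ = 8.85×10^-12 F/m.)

The displacement current equals the conduction current C dV/dt, which peaks at C V₀ ω.
With C = ε₀A/d = (8.85×10^-12)(0.02619)/(1.68×10^-3) = 1.380×10^-10 F and ω = 3.07×10^6 rad/s, I_d,max = (1.380×10^-10)(29.5)(3.07×10^6) = 0.0125 A.

0.0125 A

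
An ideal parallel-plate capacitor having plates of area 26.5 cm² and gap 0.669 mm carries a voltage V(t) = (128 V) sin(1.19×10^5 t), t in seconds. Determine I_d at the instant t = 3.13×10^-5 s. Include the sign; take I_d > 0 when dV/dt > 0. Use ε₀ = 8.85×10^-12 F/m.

dV/dt = (128)(1.19×10^5)·cos(3.7247) = -1.271×10^7 V/s.
I_d = C dV/dt with C = ε₀A/d = (8.85×10^-12)(2.65×10^-3)/(6.69×10^-4) = 3.506×10^-11 F, so I_d = (3.506×10^-11)(-1.271×10^7) = -4.46×10^-4 A.

-4.46×10^-4 A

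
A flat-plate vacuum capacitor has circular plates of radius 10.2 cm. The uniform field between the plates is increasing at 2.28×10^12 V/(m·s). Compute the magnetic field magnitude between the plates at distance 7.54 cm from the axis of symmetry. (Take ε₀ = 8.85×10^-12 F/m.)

Through the whole plate area (πR² = 0.03269 m²), I_d = ε₀ πR² dE/dt = 0.6596 A.
An Ampèrian loop of radius r encloses a fraction (r/R)² of I_d. Then B·2πr = μ₀ I_d (r/R)², giving B = μ₀ I_d r/(2πR²) = 9.56×10^-7 T.

9.56×10^-7 T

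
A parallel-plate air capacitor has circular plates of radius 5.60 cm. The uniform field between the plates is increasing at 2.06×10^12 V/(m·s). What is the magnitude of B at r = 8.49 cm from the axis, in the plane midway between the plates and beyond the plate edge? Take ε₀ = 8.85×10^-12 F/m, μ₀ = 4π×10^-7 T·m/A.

4.23×10^-7 T

I_d = ε₀ dΦ_E/dt = ε₀ πR² (dE/dt) = (8.85×10^-12)(9.852×10^-3)(2.06×10^12) = 0.1796 A through the full plate area.
With r > R the enclosed displacement current is the full I_d; B = μ₀ I_d / (2πr) = 4.23×10^-7 T.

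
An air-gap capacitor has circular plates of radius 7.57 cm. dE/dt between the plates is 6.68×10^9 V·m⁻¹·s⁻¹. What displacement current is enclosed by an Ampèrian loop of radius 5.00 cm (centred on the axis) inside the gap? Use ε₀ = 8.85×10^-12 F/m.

I_d = ε₀ dΦ_E/dt = ε₀ πR² (dE/dt) = (8.85×10^-12)(0.01800)(6.68×10^9) = 1.064×10^-3 A through the full plate area.
Since J_d is uniform, the enclosed fraction is (r/R)² = 0.4363, giving I_d,enc = 4.64×10^-4 A.

4.64×10^-4 A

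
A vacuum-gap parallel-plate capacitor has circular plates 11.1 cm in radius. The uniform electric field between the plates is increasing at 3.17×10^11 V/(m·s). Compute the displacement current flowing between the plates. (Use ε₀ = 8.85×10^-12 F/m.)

0.109 A

With a uniform field, Φ_E = EA, so I_d = ε₀ A dE/dt = 0.109 A.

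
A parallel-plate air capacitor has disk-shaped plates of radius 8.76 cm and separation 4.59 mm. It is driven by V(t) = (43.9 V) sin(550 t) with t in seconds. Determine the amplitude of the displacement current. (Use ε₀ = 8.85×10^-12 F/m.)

1.12×10^-6 A

(dE/dt)_max = V₀ω/d = 5.260×10^6 V/(m·s); ω = 550 rad/s.
I_d,max = ε₀ A (dE/dt)_max = (8.85×10^-12)(0.02411)(5.260×10^6) = 1.12×10^-6 A.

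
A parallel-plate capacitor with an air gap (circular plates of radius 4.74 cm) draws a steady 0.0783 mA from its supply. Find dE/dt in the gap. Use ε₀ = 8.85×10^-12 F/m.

1.25×10^9 V/(m·s)

By continuity, I_d in the gap equals the 0.0783 mA flowing in the wire.
Then dE/dt = I_d/(ε₀A) = 1.25×10^9 V/(m·s).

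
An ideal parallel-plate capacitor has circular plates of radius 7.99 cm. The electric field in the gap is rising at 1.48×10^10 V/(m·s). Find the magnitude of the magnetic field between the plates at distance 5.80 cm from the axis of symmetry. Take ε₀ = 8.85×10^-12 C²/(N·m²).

Total displacement current: I_d = ε₀(πR²)(dE/dt) = (8.85×10^-12)(0.02006)(1.48×10^10) = 2.627×10^-3 A.
An Ampèrian loop of radius r encloses a fraction (r/R)² of I_d. Then B·2πr = μ₀ I_d (r/R)², giving B = μ₀ I_d r/(2πR²) = 4.77×10^-9 T.

4.77×10^-9 T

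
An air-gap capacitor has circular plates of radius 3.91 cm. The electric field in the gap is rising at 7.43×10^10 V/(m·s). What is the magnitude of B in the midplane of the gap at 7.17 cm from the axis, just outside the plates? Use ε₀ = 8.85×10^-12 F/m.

8.81×10^-9 T

Through the whole plate area (πR² = 4.803×10^-3 m²), I_d = ε₀ πR² dE/dt = 3.158×10^-3 A.
For r ≥ R the full I_d is enclosed: B = μ₀ I_d/(2πr) = (4π×10^-7)(3.158×10^-3)/(2π·0.0717) = 8.81×10^-9 T.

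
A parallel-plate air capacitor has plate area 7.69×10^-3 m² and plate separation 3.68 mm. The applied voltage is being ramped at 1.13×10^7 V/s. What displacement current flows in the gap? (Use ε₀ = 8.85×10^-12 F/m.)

C = ε₀A/d = (8.85×10^-12)(7.69×10^-3)/(3.68×10^-3) = 1.849×10^-11 F.
I_d = C dV/dt = (1.849×10^-11)(1.13×10^7) = 2.09×10^-4 A.

2.09×10^-4 A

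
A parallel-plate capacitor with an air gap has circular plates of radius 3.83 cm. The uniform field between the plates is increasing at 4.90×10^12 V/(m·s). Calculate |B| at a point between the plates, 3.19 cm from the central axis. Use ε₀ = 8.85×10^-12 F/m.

8.69×10^-7 T

Total displacement current: I_d = ε₀(πR²)(dE/dt) = (8.85×10^-12)(4.608×10^-3)(4.90×10^12) = 0.1998 A.
An Ampèrian loop of radius r encloses a fraction (r/R)² of I_d. Then B·2πr = μ₀ I_d (r/R)², giving B = μ₀ I_d r/(2πR²) = 8.69×10^-7 T.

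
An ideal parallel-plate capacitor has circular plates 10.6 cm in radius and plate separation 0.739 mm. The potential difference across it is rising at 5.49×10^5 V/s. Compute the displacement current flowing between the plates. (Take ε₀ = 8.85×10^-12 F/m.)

2.32×10^-4 A

E = V/d so dE/dt = (dV/dt)/d = 7.429×10^8 V/(m·s), and I_d = ε₀ A dE/dt = (8.85×10^-12)(0.03530)(7.429×10^8) = 2.32×10^-4 A.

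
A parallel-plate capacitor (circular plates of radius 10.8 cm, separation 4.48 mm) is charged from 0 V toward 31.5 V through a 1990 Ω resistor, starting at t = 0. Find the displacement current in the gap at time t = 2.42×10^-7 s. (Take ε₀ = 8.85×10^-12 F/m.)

C = ε₀A/d = (8.85×10^-12)(0.03664)/(4.48×10^-3) = 7.238×10^-11 F, so τ = RC = 1.440×10^-7 s.
The conduction current is I(t) = (V₀/R) e^(−t/τ), and the displacement current between the plates equals it.
t/τ = 1.681; I_d = (31.5/1990) · e^(−1.681) = (0.01583)(0.1862) = 2.95×10^-3 A.

2.95×10^-3 A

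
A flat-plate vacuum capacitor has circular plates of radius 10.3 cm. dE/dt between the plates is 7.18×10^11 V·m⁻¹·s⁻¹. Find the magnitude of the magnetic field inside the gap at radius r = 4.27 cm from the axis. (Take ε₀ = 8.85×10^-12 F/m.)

1.70×10^-7 T

Through the whole plate area (πR² = 0.03333 m²), I_d = ε₀ πR² dE/dt = 0.2118 A.
An Ampèrian loop of radius r encloses a fraction (r/R)² of I_d. Then B·2πr = μ₀ I_d (r/R)², giving B = μ₀ I_d r/(2πR²) = 1.70×10^-7 T.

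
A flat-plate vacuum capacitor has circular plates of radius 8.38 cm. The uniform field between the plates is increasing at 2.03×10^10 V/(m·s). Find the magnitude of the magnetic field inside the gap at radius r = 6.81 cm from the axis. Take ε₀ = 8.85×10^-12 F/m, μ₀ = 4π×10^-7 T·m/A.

Through the whole plate area (πR² = 0.02206 m²), I_d = ε₀ πR² dE/dt = 3.963×10^-3 A.
An Ampèrian loop of radius r encloses a fraction (r/R)² of I_d. Then B·2πr = μ₀ I_d (r/R)², giving B = μ₀ I_d r/(2πR²) = 7.69×10^-9 T.

7.69×10^-9 T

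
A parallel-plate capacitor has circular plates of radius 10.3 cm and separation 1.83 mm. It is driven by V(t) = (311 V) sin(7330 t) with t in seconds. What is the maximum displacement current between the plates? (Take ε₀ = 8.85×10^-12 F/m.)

C = ε₀A/d = (8.85×10^-12)(0.03333)/(1.83×10^-3) = 1.612×10^-10 F; ω = 7330 rad/s.
I_d = C dV/dt, so |I_d|_max = C V₀ ω = (1.612×10^-10)(311)(7330) = 3.67×10^-4 A.

3.67×10^-4 A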